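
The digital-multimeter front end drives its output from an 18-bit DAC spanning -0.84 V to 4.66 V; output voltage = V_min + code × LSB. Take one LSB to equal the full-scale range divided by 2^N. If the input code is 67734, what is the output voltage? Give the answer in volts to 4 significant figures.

0.5811 V

Range = 4.66 − (-0.84) = 5.5 V. LSB = 5.5 V / 2^18.
Output = V_min + (67734/262144) × range = -0.84 + 0.258385 × 5.5 V
      = -0.84 + 1.42112 = 0.581116 V.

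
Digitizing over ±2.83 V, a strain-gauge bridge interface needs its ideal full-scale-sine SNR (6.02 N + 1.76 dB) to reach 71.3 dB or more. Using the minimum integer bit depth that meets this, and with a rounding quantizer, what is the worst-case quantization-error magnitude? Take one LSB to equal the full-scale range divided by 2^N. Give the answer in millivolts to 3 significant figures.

The full-scale span is 2.83 − (-2.83) = 5.66 V.
Solving 6.02 N ≥ 71.3 − 1.76: N ≥ 11.551. Round up → N = 12.
LSB = 5.66 V / 2^12 = 1.3818 mV.
|e|_max = LSB/2 = 0.691 mV.

0.691 mV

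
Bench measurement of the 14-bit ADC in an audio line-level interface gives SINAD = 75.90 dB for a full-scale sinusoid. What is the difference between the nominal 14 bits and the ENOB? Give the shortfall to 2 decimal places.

1.68 bits

Effective bits = (75.90 − 1.76)/6.02 = 12.3156.
Lost resolution: 14 − 12.3156 = 1.6844 bits.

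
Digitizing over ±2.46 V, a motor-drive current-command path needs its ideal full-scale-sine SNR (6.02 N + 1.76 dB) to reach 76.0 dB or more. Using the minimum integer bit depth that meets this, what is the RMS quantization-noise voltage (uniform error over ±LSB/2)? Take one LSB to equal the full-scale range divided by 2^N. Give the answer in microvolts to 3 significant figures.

Range = 2.46 − (-2.46) = 4.92 V.
Required N = ⌈(76.0 − 1.76)/6.02⌉ = ⌈12.332⌉ = 13.
LSB = 4.92 V ÷ 2^13 = 4.92/8192 V = 0.60059 mV.
RMS noise = LSB/√12 = 173 µV.

173 µV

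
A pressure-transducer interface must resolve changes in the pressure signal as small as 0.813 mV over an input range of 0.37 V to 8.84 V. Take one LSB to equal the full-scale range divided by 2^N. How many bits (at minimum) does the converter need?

Span: 8.84 V − (0.37 V) = 8.47 V.
Need 2^N ≥ 8.47 V / 0.813 mV = 10420 → N_min = 14.

14 bits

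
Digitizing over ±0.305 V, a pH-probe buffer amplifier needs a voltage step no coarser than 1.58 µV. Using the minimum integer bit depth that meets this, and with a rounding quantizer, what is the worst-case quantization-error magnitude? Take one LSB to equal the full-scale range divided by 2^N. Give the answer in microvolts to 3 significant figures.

Range = 0.305 − (-0.305) = 0.61 V.
Levels needed ≥ 0.61/1.58 µV = 386100. 2^19 = 524288 suffices, so N_min = 19.
LSB = 0.61 V ÷ 2^19 = 0.61/524288 V = 1.1635 µV.
|e|_max = LSB/2 = 0.582 µV.

0.582 µV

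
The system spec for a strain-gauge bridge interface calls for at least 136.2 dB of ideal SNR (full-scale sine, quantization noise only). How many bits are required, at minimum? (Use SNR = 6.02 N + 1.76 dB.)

6.02 N + 1.76 ≥ 136.2 gives N ≥ 22.332, so the minimum integer is 23.

23 bits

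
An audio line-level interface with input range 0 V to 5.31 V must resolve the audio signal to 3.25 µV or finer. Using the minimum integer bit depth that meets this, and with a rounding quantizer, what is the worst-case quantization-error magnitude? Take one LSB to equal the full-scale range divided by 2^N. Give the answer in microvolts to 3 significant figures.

1.27 µV

Full-scale range = 5.31 V.
Required number of levels: 5.31/3.25 µV = 1.6338e6; smallest N with 2^N ≥ that is 21.
LSB = 5.31 V / 2^21 = 2.5320 µV.
Max error for round-to-nearest is LSB/2 = 1.27 µV.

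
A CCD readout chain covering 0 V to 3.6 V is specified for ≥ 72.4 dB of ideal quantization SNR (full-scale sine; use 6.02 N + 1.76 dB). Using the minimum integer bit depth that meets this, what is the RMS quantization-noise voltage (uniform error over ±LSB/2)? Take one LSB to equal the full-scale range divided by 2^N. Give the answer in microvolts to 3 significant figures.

254 µV

Span = 3.6 V.
N ≥ (72.4 − 1.76)/6.02 = 11.734 → N_min = 12.
LSB = 3.6 V / 2^12 = 0.87891 mV.
V_rms = LSB/√12 = 254 µV.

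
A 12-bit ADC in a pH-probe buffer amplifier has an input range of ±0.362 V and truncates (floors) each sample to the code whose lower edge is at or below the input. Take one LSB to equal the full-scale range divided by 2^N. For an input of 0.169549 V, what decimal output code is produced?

3007

Range = 0.362 − (-0.362) = 0.724 V. LSB = 0.724 V / 2^12 ≈ 176.8 µV.
code = ⌊(V_in − V_min)/LSB⌋ = ⌊(V_in − V_min) × 2^12 / range⌋
     = ⌊(0.169549 − (-0.362)) × 4096 / 0.724⌋ = ⌊0.531549 × 4096/0.724⌋
     = ⌊3007.216⌋ = 3007.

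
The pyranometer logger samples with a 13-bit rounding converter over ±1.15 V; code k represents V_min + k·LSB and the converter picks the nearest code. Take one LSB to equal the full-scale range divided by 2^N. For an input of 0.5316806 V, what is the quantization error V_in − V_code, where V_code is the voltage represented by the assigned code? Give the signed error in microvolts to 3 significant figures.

Span: 1.15 V − (-1.15 V) = 2.3 V. LSB = 2.3 V / 2^13 ≈ 280.8 µV.
(0.5316806 − (-1.15)) / LSB = 1.6816806 × 8192/2.3 = 5989.7076. Nearest integer: k = 5990.
Reconstructed level: -1.15 + 5990 × 2.3/8192 V = 0.5317626953 V.
V_in − V_code = 0.5316806 − (0.5317626953) = −82.1 µV.

−82.1 µV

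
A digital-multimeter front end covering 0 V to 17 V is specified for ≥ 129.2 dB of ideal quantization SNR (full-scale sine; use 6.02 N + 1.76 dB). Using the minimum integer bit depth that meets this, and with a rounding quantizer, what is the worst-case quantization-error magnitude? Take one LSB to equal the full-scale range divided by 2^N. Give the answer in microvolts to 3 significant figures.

2.03 µV

Range is 17 V.
6.02 N + 1.76 ≥ 129.2 gives N ≥ 21.169, so the minimum integer is 22.
LSB = 17 V / 2^22 = 4.0531 µV.
Half an LSB is 2.03 µV.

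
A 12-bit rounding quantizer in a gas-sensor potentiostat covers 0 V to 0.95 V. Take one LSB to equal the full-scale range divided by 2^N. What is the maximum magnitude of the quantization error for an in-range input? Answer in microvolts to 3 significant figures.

Full-scale range = 0.95 V.
LSB = 0.95 V / 2^12 = 231.93 µV.
Worst-case error for round-to-nearest is half an LSB: 116 µV.

116 µV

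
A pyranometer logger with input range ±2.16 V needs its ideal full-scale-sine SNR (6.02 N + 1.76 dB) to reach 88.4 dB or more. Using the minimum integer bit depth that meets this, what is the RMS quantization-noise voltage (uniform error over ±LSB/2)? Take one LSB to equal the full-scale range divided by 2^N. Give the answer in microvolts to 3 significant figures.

Range = 2.16 − (-2.16) = 4.32 V.
N ≥ (88.4 − 1.76)/6.02 = 14.392 → N_min = 15.
LSB = 4.32 V ÷ 2^15 = 4.32/32768 V = 131.84 µV.
V_rms = LSB/√12 = 38.1 µV.

38.1 µV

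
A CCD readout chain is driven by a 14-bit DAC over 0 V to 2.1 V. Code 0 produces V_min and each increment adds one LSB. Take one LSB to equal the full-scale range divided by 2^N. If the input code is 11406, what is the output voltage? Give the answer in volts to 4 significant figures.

1.462 V

Span = 2.1 V. LSB = 2.1 V / 2^14.
V_out = V_min + code × LSB = 0 V + 11406 × 2.1 V / 16384
      = 0 V + 1.46195 V = 1.46195 V.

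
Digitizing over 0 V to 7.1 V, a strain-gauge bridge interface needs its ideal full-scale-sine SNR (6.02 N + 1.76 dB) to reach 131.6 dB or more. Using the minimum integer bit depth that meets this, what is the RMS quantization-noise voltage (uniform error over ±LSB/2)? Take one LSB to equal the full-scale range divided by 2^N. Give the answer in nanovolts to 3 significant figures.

Full-scale range = 7.1 V.
6.02 N + 1.76 ≥ 131.6 gives N ≥ 21.568, so the minimum integer is 22.
LSB = 7.1 V ÷ 2^22 = 7.1/4194304 V = 1.6928 µV.
σ_q = LSB/√12 = 1.6928 µV/3.4641 = 489 nV.

489 nV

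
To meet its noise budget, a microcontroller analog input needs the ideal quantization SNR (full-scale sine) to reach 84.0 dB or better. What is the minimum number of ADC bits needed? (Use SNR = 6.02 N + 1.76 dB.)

N ≥ (84.0 − 1.76)/6.02 = 13.661 → N_min = 14.

14 bits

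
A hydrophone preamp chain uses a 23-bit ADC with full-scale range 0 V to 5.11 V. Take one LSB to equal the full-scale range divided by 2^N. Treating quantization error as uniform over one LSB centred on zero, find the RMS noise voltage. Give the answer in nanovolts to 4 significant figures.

175.8 nV

Full-scale range = 5.11 V.
LSB = 5.11 V / 2^23 = 0.609159 µV.
For a uniform distribution on [−LSB/2, +LSB/2], V_rms = LSB/√12 = 0.609159 µV/3.4641 = 175.8 nV.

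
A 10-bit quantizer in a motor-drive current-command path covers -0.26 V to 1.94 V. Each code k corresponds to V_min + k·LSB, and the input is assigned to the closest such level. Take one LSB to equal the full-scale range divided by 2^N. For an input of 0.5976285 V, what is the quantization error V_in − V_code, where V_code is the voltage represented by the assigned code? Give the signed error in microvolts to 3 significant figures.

The full-scale span is 1.94 − (-0.26) = 2.2 V. LSB = 2.2 V / 2^10 ≈ 2.148 mV.
(0.5976285 − (-0.26)) / LSB = 0.8576285 × 1024/2.2 = 399.1871. Nearest integer: k = 399.
V_code = V_min + k × range/2^10 = -0.26 + 399 × 2.2/1024 = 0.5972265625 V.
V_in − V_code = 0.5976285 − (0.5972265625) = +402 µV.

+402 µV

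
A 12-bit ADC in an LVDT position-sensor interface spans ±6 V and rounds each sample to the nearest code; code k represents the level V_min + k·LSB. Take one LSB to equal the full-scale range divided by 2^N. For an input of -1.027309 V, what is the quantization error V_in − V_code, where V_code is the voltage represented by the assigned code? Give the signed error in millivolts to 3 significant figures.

Range = 6 − (-6) = 12 V. LSB = 12 V / 2^12 ≈ 2.930 mV.
(V_in − V_min)/LSB = (-1.027309 − (-6)) × 4096/12 = 1697.3452 → nearest code k = 1697.
V_code = V_min + k × range/2^12 = -6 + 1697 × 12/4096 = -1.028320313 V.
e = -1.027309 − (-1.028320313) = +1.01 mV.

+1.01 mV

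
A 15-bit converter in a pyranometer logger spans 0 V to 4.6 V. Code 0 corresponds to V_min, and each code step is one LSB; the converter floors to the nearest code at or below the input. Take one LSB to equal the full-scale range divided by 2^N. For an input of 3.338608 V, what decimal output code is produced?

V_FS = 4.6 V. LSB = 4.6 V / 2^15 ≈ 140.4 µV.
V_in − V_min = 3.338608 − (0) = 3.338608 V.
Divide by LSB: 3.338608 × 32768/4.6 = 23782.5015.
Truncating gives code 23782.

23782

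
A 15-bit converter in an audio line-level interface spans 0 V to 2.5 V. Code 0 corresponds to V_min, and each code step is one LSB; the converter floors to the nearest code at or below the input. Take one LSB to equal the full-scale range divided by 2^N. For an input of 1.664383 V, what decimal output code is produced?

21815

Full-scale range = 2.5 V. LSB = 2.5 V / 2^15 ≈ 76.29 µV.
code = ⌊(V_in − V_min)/LSB⌋ = ⌊(V_in − V_min) × 2^15 / range⌋
     = ⌊(1.664383 − (0)) × 32768 / 2.5⌋ = ⌊1.664383 × 32768/2.5⌋
     = ⌊21815.401⌋ = 21815.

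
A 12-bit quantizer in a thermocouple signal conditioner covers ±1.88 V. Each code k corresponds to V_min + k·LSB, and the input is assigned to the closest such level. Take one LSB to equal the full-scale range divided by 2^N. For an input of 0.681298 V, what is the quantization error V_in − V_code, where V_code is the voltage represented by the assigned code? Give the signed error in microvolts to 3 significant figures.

The full-scale span is 1.88 − (-1.88) = 3.76 V. LSB = 3.76 V / 2^12 ≈ 0.9180 mV.
Position in LSBs: (0.681298 − (-1.88)) × 4096/3.76 = 2790.1799; rounding gives k = 2790.
V_code = -1.88 + (2790/4096) × 3.76 = 0.6811328125 V.
V_in − V_code = 0.681298 − (0.6811328125) = +165 µV.

+165 µV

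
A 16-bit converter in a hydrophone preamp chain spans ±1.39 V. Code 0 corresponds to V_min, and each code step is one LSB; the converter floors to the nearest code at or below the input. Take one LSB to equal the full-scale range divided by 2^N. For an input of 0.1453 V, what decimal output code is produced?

36193

Full-scale range = 1.39 V − (-1.39 V) = 2.78 V. LSB = 2.78 V / 2^16 ≈ 42.42 µV.
(V_in − V_min) × 2^16/range = (0.1453 − (-1.39)) × 65536/2.78 = 36193.317.
Floor → code = 36193.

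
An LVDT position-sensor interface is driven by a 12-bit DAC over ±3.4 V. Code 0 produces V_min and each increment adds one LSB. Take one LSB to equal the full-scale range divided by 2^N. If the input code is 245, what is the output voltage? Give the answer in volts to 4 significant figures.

-2.993 V

Full-scale range = 3.4 V − (-3.4 V) = 6.8 V. LSB = 6.8 V / 2^12.
V_out = V_min + code × LSB = -3.4 V + 245 × 6.8 V / 4096
      = -3.4 + 0.406738 = -2.99326 V.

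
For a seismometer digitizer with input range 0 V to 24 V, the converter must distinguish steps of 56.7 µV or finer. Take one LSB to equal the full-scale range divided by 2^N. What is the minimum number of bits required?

19 bits

Range is 24 V.
24 V / 56.7 µV = 423300. Since 2^18 = 262144 and 2^19 = 524288, N = 19.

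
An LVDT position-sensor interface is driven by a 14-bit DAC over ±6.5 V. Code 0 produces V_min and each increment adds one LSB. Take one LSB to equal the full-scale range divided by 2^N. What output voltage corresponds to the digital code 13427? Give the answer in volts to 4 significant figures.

4.154 V

Full-scale range = 6.5 V − (-6.5 V) = 13 V. LSB = 13 V / 2^14.
V_out = V_min + code × LSB = -6.5 V + 13427 × 13 V / 16384
      = -6.5 + 10.6537 = 4.15375 V.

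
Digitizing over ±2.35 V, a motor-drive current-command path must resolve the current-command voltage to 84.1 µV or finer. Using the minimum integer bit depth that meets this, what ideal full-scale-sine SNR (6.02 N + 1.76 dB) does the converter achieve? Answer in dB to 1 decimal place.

98.1 dB

Full-scale range = 2.35 V − (-2.35 V) = 4.7 V.
Levels needed ≥ 4.7/84.1 µV = 55890. 2^16 = 65536 suffices, so N_min = 16.
SNR = 6.02 × 16 + 1.76 = 98.08 dB.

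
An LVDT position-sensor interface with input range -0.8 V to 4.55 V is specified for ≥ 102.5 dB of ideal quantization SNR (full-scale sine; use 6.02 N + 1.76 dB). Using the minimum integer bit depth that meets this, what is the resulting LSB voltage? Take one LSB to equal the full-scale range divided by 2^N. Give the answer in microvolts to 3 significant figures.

The full-scale span is 4.55 − (-0.8) = 5.35 V.
Solving 6.02 N ≥ 102.5 − 1.76: N ≥ 16.734. Round up → N = 17.
LSB = 5.35 V ÷ 2^17 = 5.35/131072 V = 40.8 µV.

40.8 µV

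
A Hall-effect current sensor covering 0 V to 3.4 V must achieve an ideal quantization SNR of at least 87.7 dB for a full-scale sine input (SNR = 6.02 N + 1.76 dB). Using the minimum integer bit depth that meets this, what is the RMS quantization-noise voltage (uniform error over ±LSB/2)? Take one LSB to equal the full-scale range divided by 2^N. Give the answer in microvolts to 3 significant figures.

V_FS = 3.4 V.
Required N = ⌈(87.7 − 1.76)/6.02⌉ = ⌈14.276⌉ = 15.
One LSB is 3.4 V / 32768 = 103.76 µV.
V_rms = LSB/√12 = 30.0 µV.

30.0 µV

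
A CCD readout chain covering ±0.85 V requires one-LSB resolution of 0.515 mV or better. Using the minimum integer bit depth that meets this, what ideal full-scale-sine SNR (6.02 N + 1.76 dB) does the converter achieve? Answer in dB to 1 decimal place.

74.0 dB

Range = 0.85 − (-0.85) = 1.7 V.
Need 2^N ≥ 1.7 V / 0.515 mV = 3301 → N_min = 12.
6.02(12) + 1.76 = 74.00 dB.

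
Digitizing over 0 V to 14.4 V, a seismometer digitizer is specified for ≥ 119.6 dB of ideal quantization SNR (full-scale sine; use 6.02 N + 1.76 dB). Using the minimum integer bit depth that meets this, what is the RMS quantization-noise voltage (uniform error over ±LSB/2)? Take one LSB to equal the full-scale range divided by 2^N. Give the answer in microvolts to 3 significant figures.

3.96 µV

V_FS = 14.4 V.
6.02 N + 1.76 ≥ 119.6 gives N ≥ 19.575, so the minimum integer is 20.
LSB = 14.4 V ÷ 2^20 = 14.4/1048576 V = 13.733 µV.
V_rms = LSB/√12 = 3.96 µV.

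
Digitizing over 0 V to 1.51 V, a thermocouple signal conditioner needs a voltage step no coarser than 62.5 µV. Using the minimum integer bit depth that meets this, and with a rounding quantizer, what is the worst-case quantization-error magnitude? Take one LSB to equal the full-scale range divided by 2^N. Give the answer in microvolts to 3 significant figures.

V_FS = 1.51 V.
Required number of levels: 1.51/62.5 µV = 24160; smallest N with 2^N ≥ that is 15.
One LSB is 1.51 V / 32768 = 46.082 µV.
Max error for round-to-nearest is LSB/2 = 23.0 µV.

23.0 µV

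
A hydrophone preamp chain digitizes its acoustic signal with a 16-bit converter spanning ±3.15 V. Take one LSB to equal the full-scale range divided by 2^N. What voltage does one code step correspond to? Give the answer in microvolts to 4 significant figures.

96.13 µV

Range = 3.15 − (-3.15) = 6.3 V.
There are 2^16 = 65536 steps.
LSB = 6.3 V ÷ 2^16 = 6.3/65536 V = 96.13 µV.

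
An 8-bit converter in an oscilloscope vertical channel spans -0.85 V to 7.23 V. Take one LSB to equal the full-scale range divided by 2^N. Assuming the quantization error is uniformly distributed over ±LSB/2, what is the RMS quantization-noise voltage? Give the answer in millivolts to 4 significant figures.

Full-scale range = 7.23 V − (-0.85 V) = 8.08 V.
One LSB is 8.08 V / 256 = 31.5625 mV.
RMS of a uniform error over width LSB is LSB/√12 = 9.111 mV.

9.111 mV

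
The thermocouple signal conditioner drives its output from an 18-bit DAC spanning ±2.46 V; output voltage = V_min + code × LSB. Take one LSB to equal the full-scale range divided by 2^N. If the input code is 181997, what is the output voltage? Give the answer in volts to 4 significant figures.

0.9558 V

Range = 2.46 − (-2.46) = 4.92 V. LSB = 4.92 V / 2^18.
Output = V_min + (181997/262144) × range = -2.46 + 0.694263 × 4.92 V
      = -2.46 V + 3.41578 V = 0.955776 V.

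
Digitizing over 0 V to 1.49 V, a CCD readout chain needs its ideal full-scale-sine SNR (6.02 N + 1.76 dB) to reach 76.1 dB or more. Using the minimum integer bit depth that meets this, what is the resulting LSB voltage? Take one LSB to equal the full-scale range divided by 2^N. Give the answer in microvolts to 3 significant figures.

182 µV

Span = 1.49 V.
Required N = ⌈(76.1 − 1.76)/6.02⌉ = ⌈12.349⌉ = 13.
Step size = 1.49/8192 V = 182 µV.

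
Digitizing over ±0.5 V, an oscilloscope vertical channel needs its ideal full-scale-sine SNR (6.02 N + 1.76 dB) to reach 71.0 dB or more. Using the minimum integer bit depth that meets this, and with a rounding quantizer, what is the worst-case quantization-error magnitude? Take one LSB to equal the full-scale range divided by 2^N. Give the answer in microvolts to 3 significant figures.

122 µV

Range = 0.5 − (-0.5) = 1 V.
Required N = ⌈(71.0 − 1.76)/6.02⌉ = ⌈11.502⌉ = 12.
One LSB is 1 V / 4096 = 244.14 µV.
|e|_max = LSB/2 = 122 µV.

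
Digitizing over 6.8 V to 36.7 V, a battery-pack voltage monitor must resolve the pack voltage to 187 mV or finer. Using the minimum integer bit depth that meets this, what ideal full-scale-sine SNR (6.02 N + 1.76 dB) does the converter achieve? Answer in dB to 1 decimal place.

Full-scale range = 36.7 V − (6.8 V) = 29.9 V.
Need 2^N ≥ 29.9 V / 187 mV = 159.9 → N_min = 8.
SNR = 6.02 × 8 + 1.76 = 49.92 dB.

49.9 dB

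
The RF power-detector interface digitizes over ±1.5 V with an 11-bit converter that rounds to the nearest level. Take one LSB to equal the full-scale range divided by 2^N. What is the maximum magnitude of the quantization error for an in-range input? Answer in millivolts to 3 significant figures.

Span: 1.5 V − (-1.5 V) = 3 V.
Step size = 3/2048 V = 1.4648 mV.
A rounding quantizer has |error| ≤ LSB/2 = 0.732 mV.

0.732 mV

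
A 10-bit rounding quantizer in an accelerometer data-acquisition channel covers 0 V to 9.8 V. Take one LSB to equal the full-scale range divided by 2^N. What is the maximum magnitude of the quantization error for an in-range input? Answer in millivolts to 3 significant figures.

Full-scale range = 9.8 V.
LSB = 9.8 V / 2^10 = 9.5703 mV.
A rounding quantizer has |error| ≤ LSB/2 = 4.79 mV.

4.79 mV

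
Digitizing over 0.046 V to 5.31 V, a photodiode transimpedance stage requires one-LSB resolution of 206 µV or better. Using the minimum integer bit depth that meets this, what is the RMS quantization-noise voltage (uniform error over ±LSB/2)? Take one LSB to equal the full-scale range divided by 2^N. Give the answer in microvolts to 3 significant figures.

46.4 µV

Full-scale range = 5.31 V − (0.046 V) = 5.264 V.
Need 2^N ≥ 5.264 V / 206 µV = 25550 → N_min = 15.
Step size = 5.264/32768 V = 160.64 µV.
RMS noise = LSB/√12 = 46.4 µV.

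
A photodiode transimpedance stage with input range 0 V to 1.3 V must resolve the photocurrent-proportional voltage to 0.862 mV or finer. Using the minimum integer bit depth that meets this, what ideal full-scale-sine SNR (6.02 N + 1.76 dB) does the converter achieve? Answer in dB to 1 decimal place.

V_FS = 1.3 V.
Levels needed ≥ 1.3/0.862 mV = 1508. 2^11 = 2048 suffices, so N_min = 11.
SNR = 6.02 × 11 + 1.76 = 67.98 dB.

68.0 dB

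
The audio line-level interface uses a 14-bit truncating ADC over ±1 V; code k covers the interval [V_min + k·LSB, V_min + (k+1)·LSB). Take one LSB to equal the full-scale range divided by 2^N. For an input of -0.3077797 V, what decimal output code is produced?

The full-scale span is 1 − (-1) = 2 V. LSB = 2 V / 2^14 ≈ 122.1 µV.
(V_in − V_min) × 2^14/range = (-0.3077797 − (-1)) × 16384/2 = 5670.669.
Floor → code = 5670.

5670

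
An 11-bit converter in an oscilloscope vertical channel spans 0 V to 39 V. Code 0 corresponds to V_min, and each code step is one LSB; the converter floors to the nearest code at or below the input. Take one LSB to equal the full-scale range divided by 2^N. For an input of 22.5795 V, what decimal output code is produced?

1185

V_FS = 39 V. LSB = 39 V / 2^11 ≈ 19.04 mV.
code = ⌊(V_in − V_min)/LSB⌋ = ⌊(V_in − V_min) × 2^11 / range⌋
     = ⌊(22.5795 − (0)) × 2048 / 39⌋ = ⌊22.5795 × 2048/39⌋
     = ⌊1185.713⌋ = 1185.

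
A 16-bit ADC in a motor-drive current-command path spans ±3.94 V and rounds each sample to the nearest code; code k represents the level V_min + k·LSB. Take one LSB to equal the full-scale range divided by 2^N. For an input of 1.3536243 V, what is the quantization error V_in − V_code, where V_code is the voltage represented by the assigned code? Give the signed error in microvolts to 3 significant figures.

Range = 3.94 − (-3.94) = 7.88 V. LSB = 7.88 V / 2^16 ≈ 120.2 µV.
(1.3536243 − (-3.94)) / LSB = 5.2936243 × 65536/7.88 = 44025.7566. Nearest integer: k = 44026.
V_code = V_min + k × range/2^16 = -3.94 + 44026 × 7.88/65536 = 1.3536535645 V.
Error = V_in − V_code = 1.3536243 − (1.3536535645) = −29.3 µV.

−29.3 µV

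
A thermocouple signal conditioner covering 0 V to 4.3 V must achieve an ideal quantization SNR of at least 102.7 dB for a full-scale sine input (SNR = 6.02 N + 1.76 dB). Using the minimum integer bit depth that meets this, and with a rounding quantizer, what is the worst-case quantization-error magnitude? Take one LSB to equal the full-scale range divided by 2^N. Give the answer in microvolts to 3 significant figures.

16.4 µV

V_FS = 4.3 V.
6.02 N + 1.76 ≥ 102.7 gives N ≥ 16.767, so the minimum integer is 17.
One LSB is 4.3 V / 131072 = 32.806 µV.
Max error for round-to-nearest is LSB/2 = 16.4 µV.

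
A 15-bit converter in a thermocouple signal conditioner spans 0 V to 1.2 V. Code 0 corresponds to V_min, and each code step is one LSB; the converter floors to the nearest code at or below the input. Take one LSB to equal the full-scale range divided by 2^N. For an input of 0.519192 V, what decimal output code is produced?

14177

Full-scale range = 1.2 V. LSB = 1.2 V / 2^15 ≈ 36.62 µV.
code = ⌊(V_in − V_min)/LSB⌋ = ⌊(V_in − V_min) × 2^15 / range⌋
     = ⌊(0.519192 − (0)) × 32768 / 1.2⌋ = ⌊0.519192 × 32768/1.2⌋
     = ⌊14177.403⌋ = 14177.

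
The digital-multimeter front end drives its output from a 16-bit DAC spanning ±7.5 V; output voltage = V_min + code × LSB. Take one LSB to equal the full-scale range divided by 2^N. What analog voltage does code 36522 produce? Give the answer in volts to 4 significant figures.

Full-scale range = 7.5 V − (-7.5 V) = 15 V. LSB = 15 V / 2^16.
Output = V_min + (36522/65536) × range = -7.5 + 0.557281 × 15 V
      = -7.5 + 8.35922 = 0.859222 V.

0.8592 V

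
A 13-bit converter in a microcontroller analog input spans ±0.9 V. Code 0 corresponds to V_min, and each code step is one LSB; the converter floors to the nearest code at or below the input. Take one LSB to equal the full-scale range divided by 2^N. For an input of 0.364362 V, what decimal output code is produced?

Full-scale range = 0.9 V − (-0.9 V) = 1.8 V. LSB = 1.8 V / 2^13 ≈ 219.7 µV.
(V_in − V_min) × 2^13/range = (0.364362 − (-0.9)) × 8192/1.8 = 5754.252.
Floor → code = 5754.

5754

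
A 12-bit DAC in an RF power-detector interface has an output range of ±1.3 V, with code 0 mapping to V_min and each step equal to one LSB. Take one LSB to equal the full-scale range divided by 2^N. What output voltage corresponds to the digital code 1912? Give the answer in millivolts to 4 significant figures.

Full-scale range = 1.3 V − (-1.3 V) = 2.6 V. LSB = 2.6 V / 2^12.
Output = V_min + (1912/4096) × range = -1.3 + 0.466797 × 2.6 V
      = -1.3 V + 1.21367 V = -0.0863281 V.

-86.33 mV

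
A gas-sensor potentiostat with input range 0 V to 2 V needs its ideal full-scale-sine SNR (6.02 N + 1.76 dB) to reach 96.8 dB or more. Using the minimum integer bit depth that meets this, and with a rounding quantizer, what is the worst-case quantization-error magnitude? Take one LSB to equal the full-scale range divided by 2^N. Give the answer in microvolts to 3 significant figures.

Full-scale range = 2 V.
6.02 N + 1.76 ≥ 96.8 gives N ≥ 15.787, so the minimum integer is 16.
LSB = 2 V ÷ 2^16 = 2/65536 V = 30.518 µV.
Max error for round-to-nearest is LSB/2 = 15.3 µV.

15.3 µV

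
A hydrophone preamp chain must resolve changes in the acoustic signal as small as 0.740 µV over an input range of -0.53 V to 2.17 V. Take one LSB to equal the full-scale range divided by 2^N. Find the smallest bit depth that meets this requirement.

Range = 2.17 − (-0.53) = 2.7 V.
2.7 V / 0.740 µV = 3.649e6. Since 2^21 = 2097152 and 2^22 = 4194304, N = 22.

22 bits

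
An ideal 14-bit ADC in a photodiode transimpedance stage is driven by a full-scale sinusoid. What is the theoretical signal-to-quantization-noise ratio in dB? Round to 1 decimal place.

SNR = 6.02·14 + 1.76 = 86.04 dB.

86.0 dB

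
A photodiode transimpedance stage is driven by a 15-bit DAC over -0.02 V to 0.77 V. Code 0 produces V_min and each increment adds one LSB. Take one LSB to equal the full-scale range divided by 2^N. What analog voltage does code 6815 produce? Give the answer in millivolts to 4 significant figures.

144.3 mV

The full-scale span is 0.77 − (-0.02) = 0.79 V. LSB = 0.79 V / 2^15.
V_out = V_min + code × LSB = -0.02 V + 6815 × 0.79 V / 32768
      = -0.02 + 0.164302 = 0.144302 V.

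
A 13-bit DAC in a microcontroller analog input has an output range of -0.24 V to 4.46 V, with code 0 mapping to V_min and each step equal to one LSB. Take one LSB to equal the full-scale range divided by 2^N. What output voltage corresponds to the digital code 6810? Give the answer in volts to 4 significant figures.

3.667 V

The full-scale span is 4.46 − (-0.24) = 4.7 V. LSB = 4.7 V / 2^13.
V_out = V_min + code × LSB = -0.24 V + 6810 × 4.7 V / 8192
      = -0.24 + 3.90710 = 3.66710 V.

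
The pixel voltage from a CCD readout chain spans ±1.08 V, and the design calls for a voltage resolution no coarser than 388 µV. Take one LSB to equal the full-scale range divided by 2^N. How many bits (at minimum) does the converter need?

13 bits

Range = 1.08 − (-1.08) = 2.16 V.
Required number of levels: 2.16/388 µV = 5567.0; smallest N with 2^N ≥ that is 13.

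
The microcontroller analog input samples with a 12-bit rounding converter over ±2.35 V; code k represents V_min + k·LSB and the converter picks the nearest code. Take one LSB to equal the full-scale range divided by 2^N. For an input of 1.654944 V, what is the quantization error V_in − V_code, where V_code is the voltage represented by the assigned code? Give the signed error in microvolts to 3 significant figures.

+305 µV

Full-scale range = 2.35 V − (-2.35 V) = 4.7 V. LSB = 4.7 V / 2^12 ≈ 1.147 mV.
(1.654944 − (-2.35)) / LSB = 4.004944 × 4096/4.7 = 3490.2661. Nearest integer: k = 3490.
V_code = -2.35 + (3490/4096) × 4.7 = 1.654638672 V.
Error = V_in − V_code = 1.654944 − (1.654638672) = +305 µV.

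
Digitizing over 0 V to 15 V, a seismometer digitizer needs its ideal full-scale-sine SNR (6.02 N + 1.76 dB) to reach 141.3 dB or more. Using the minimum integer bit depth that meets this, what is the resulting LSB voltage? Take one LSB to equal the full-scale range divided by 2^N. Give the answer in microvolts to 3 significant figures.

0.894 µV

Span = 15 V.
Solving 6.02 N ≥ 141.3 − 1.76: N ≥ 23.179. Round up → N = 24.
LSB = 15 V ÷ 2^24 = 15/16777216 V = 0.894 µV.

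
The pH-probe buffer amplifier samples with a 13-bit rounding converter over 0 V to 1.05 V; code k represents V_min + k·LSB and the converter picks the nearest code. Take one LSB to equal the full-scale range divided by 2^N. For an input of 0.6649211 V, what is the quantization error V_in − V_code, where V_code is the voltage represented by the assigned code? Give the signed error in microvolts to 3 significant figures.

−44.7 µV

Full-scale range = 1.05 V. LSB = 1.05 V / 2^13 ≈ 128.2 µV.
(0.6649211 − (0)) / LSB = 0.6649211 × 8192/1.05 = 5187.6511. Nearest integer: k = 5188.
V_code = 0 + (5188/8192) × 1.05 = 0.6649658203 V.
Error = V_in − V_code = 0.6649211 − (0.6649658203) = −44.7 µV.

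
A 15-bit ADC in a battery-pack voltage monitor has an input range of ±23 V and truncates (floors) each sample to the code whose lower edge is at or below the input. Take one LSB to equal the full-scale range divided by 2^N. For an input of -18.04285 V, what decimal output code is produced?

3531

Full-scale range = 23 V − (-23 V) = 46 V. LSB = 46 V / 2^15 ≈ 1.404 mV.
(V_in − V_min) × 2^15/range = (-18.04285 − (-23)) × 32768/46 = 3531.215.
Floor → code = 3531.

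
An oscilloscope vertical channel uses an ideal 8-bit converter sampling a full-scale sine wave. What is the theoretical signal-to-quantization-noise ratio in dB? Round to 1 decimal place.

49.9 dB

Ideal quantization SNR: 6.02 × 8 + 1.76 dB = 49.9 dB.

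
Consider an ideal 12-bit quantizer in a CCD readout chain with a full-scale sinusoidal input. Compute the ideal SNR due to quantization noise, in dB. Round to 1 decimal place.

Ideal quantization SNR: 6.02 × 12 + 1.76 dB = 74.0 dB.

74.0 dB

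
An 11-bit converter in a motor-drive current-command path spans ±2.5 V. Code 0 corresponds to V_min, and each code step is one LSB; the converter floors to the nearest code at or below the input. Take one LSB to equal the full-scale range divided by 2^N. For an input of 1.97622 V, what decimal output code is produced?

Range = 2.5 − (-2.5) = 5 V. LSB = 5 V / 2^11 ≈ 2.441 mV.
V_in − V_min = 1.97622 − (-2.5) = 4.47622 V.
Divide by LSB: 4.47622 × 2048/5 = 1833.4597.
Truncating gives code 1833.

1833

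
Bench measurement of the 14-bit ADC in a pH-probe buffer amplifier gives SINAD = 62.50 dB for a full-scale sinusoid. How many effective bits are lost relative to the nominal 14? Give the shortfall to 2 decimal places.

Effective bits = (62.50 − 1.76)/6.02 = 10.0897.
14 − 10.0897 = 3.91 bits below nominal.

3.91 bits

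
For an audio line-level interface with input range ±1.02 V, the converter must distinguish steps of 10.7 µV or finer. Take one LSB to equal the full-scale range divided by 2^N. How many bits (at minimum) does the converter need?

18 bits

The full-scale span is 1.02 − (-1.02) = 2.04 V.
Levels needed ≥ 2.04/10.7 µV = 190700. 2^18 = 262144 suffices, so N_min = 18.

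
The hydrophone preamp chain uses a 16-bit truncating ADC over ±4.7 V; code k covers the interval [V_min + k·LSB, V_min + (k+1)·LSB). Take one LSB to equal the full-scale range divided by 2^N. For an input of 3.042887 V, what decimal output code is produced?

Range = 4.7 − (-4.7) = 9.4 V. LSB = 9.4 V / 2^16 ≈ 143.4 µV.
(V_in − V_min) × 2^16/range = (3.042887 − (-4.7)) × 65536/9.4 = 53982.749.
Floor → code = 53982.

53982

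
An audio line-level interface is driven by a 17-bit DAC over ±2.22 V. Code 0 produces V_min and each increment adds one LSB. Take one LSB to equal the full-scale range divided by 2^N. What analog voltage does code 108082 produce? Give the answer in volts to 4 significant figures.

The full-scale span is 2.22 − (-2.22) = 4.44 V. LSB = 4.44 V / 2^17.
V_out = -2.22 + 108082 × (4.44/131072) V
      = -2.22 + 3.66122 = 1.44122 V.

1.441 V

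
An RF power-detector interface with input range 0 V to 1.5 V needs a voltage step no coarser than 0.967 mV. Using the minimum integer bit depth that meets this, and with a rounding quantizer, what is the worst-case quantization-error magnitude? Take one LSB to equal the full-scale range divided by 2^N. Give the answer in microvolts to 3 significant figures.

Span = 1.5 V.
Levels needed ≥ 1.5/0.967 mV = 1551. 2^11 = 2048 suffices, so N_min = 11.
One LSB is 1.5 V / 2048 = 0.73242 mV.
Half an LSB is 366 µV.

366 µV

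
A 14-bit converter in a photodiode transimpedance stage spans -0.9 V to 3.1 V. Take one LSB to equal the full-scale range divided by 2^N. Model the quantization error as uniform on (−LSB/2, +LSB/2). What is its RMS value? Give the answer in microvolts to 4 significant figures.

Range = 3.1 − (-0.9) = 4 V.
One LSB is 4 V / 16384 = 244.141 µV.
For a uniform distribution on [−LSB/2, +LSB/2], V_rms = LSB/√12 = 244.141 µV/3.4641 = 70.48 µV.

70.48 µV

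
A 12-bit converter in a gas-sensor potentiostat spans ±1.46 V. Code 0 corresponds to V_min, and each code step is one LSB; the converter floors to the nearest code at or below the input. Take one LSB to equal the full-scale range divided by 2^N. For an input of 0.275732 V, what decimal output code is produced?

Range = 1.46 − (-1.46) = 2.92 V. LSB = 2.92 V / 2^12 ≈ 0.7129 mV.
code = ⌊(V_in − V_min)/LSB⌋ = ⌊(V_in − V_min) × 2^12 / range⌋
     = ⌊(0.275732 − (-1.46)) × 4096 / 2.92⌋ = ⌊1.735732 × 4096/2.92⌋
     = ⌊2434.780⌋ = 2434.

2434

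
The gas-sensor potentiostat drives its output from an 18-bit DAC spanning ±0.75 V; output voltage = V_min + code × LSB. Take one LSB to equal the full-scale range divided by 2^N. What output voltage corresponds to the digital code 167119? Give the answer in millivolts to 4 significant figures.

Full-scale range = 0.75 V − (-0.75 V) = 1.5 V. LSB = 1.5 V / 2^18.
Output = V_min + (167119/262144) × range = -0.75 + 0.637508 × 1.5 V
      = -0.75 + 0.956263 = 0.206263 V.

206.3 mV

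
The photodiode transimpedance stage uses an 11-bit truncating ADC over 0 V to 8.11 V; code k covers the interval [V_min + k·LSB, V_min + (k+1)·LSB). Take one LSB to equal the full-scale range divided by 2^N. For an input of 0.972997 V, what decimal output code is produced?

Span = 8.11 V. LSB = 8.11 V / 2^11 ≈ 3.960 mV.
(V_in − V_min) × 2^11/range = (0.972997 − (0)) × 2048/8.11 = 245.709.
Floor → code = 245.

245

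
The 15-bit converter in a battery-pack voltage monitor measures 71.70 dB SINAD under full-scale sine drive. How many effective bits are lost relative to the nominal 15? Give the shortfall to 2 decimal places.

ENOB = (SINAD − 1.76)/6.02 = (71.70 − 1.76)/6.02 = 11.6179 bits.
Shortfall = 15 − 11.6179 = 3.3821 bits.

3.38 bits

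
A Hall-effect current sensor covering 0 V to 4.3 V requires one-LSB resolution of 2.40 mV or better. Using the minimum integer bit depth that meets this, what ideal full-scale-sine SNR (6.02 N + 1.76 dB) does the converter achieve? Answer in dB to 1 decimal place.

Range is 4.3 V.
Levels needed ≥ 4.3/2.40 mV = 1792. 2^11 = 2048 suffices, so N_min = 11.
6.02(11) + 1.76 = 67.98 dB.

68.0 dB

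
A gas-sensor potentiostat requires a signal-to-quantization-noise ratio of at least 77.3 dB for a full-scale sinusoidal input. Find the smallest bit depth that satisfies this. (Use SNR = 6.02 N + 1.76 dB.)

Required N = ⌈(77.3 − 1.76)/6.02⌉ = ⌈12.548⌉ = 13.

13 bits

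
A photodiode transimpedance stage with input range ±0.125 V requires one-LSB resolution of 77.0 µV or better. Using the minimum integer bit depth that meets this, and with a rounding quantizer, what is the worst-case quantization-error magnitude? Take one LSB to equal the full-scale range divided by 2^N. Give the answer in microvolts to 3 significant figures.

Range = 0.125 − (-0.125) = 0.25 V.
Levels needed ≥ 0.25/77.0 µV = 3247. 2^12 = 4096 suffices, so N_min = 12.
LSB = 0.25 V / 2^12 = 61.035 µV.
|e|_max = LSB/2 = 30.5 µV.

30.5 µV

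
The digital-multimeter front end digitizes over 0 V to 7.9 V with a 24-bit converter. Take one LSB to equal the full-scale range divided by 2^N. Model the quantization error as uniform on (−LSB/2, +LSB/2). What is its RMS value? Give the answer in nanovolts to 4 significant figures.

135.9 nV

Full-scale range = 7.9 V.
LSB = 7.9 V ÷ 2^24 = 7.9/16777216 V = 470.877 nV.
V_rms = LSB/√12 = 470.877 nV / √12 = 135.9 nV.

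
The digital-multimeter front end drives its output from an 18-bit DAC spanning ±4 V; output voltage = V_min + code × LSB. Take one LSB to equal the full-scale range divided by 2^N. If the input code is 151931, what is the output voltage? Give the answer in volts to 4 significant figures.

Span: 4 V − (-4 V) = 8 V. LSB = 8 V / 2^18.
Output = V_min + (151931/262144) × range = -4 + 0.579571 × 8 V
      = -4 V + 4.63657 V = 0.636566 V.

0.6366 V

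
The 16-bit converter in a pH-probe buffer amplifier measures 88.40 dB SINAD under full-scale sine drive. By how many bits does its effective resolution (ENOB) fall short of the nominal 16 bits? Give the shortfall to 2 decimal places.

1.61 bits

ENOB = (SINAD − 1.76)/6.02 = (88.40 − 1.76)/6.02 = 14.3920 bits.
Shortfall = 16 − 14.3920 = 1.6080 bits.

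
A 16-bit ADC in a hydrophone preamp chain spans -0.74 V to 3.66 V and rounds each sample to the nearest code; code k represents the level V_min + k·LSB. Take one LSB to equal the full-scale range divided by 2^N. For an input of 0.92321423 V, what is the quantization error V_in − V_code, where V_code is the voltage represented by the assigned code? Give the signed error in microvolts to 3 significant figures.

Full-scale range = 3.66 V − (-0.74 V) = 4.4 V. LSB = 4.4 V / 2^16 ≈ 67.14 µV.
(V_in − V_min)/LSB = (0.92321423 − (-0.74)) × 65536/4.4 = 24772.8199 → nearest code k = 24773.
V_code = V_min + k × range/2^16 = -0.74 + 24773 × 4.4/65536 = 0.92322631836 V.
e = 0.92321423 − (0.92322631836) = −12.1 µV.

−12.1 µV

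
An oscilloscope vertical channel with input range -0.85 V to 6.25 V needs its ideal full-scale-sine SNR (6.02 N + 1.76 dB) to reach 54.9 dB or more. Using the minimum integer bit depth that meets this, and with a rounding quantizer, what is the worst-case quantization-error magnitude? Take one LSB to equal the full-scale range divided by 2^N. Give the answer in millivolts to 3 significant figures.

6.93 mV

Range = 6.25 − (-0.85) = 7.1 V.
Required N = ⌈(54.9 − 1.76)/6.02⌉ = ⌈8.827⌉ = 9.
LSB = 7.1 V ÷ 2^9 = 7.1/512 V = 13.867 mV.
Max error for round-to-nearest is LSB/2 = 6.93 mV.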